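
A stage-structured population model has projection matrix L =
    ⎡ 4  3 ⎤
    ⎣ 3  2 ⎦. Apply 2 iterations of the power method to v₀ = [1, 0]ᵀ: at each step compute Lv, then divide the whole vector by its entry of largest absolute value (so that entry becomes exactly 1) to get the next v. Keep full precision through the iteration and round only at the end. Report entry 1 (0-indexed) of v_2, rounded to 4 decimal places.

0.7200

Lv0 = (4.00000, 3.00000); divide by 4.00000 → v1 = (1.00000, 0.75000)
Lv1 = (6.25000, 4.50000); divide by 6.25000 → v2 = (1.00000, 0.72000)
Requested entry of v2: 18/25 = 0.7200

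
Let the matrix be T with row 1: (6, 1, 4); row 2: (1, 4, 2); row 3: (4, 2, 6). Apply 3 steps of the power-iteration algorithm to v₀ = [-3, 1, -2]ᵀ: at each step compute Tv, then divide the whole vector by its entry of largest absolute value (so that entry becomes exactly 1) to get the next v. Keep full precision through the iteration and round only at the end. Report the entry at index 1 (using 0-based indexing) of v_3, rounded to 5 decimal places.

0.40760

Tv0 = (-25.000000, -3.000000, -22.000000); divide by -25.000000 → v1 = (1.000000, 0.120000, 0.880000)
Tv1 = (9.640000, 3.240000, 9.520000); divide by 9.640000 → v2 = (1.000000, 0.336100, 0.987552)
Tv2 = (10.286307, 4.319502, 10.597510); divide by 10.597510 → v3 = (0.970634, 0.407596, 1.000000)
Requested entry of v3: -1041/-2554 = 0.40760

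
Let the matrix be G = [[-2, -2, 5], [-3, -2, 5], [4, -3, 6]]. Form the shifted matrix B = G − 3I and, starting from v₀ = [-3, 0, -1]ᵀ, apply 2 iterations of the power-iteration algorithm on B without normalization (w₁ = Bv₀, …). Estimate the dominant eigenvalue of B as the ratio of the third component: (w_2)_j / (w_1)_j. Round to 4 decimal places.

1.1333

B = G − 3I has rows (-5, -2, 5); (-3, -5, 5); (4, -3, 3)
w1 = Bv₀ = ((-5)·(-3) + (-2)·0 + 5·(-1); (-3)·(-3) + (-5)·0 + 5·(-1); 4·(-3) + (-3)·0 + 3·(-1)) = (10, 4, -15)
w2 = Bw1 = ((-5)·10 + (-2)·4 + 5·(-15); (-3)·10 + (-5)·4 + 5·(-15); 4·10 + (-3)·4 + 3·(-15)) = (-133, -125, -17)
Ratio: -17/-15 = 1.1333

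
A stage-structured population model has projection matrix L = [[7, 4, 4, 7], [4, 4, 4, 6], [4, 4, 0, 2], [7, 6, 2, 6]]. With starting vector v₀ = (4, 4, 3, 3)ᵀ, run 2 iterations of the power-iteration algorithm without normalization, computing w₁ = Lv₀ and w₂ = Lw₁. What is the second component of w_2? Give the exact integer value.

w1 = Lv₀ = (77, 62, 38, 76)
w2 = Lw1 = (1471, 1164, 708, 1443)
The requested component of w2 is 1164.

1164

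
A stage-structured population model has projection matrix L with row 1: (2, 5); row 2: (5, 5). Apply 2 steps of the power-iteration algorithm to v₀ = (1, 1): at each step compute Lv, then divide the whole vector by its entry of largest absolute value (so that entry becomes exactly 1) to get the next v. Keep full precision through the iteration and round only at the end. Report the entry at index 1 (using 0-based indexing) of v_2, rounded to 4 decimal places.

1.0000

Lv0 = (7.00000, 10.00000); divide by 10.00000 → v1 = (0.70000, 1.00000)
Lv1 = (6.40000, 8.50000); divide by 8.50000 → v2 = (0.75294, 1.00000)
Requested entry of v2: 85/85 = 1.0000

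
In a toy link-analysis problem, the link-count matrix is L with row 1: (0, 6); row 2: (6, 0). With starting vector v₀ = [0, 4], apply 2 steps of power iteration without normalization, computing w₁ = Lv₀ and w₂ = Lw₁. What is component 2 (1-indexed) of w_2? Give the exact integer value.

144

w1 = Lv₀ = (24, 0)
w2 = Lw1 = (0, 144)
The requested component of w2 is 144.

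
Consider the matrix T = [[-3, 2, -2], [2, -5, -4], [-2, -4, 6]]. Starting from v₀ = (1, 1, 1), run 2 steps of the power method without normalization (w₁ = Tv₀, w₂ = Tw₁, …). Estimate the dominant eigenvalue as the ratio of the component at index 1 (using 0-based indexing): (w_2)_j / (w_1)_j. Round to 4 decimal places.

w1 = Tv₀ = ((-3)·1 + 2·1 + (-2)·1; 2·1 + (-5)·1 + (-4)·1; (-2)·1 + (-4)·1 + 6·1) = (-3, -7, 0)
w2 = Tw1 = ((-3)·(-3) + 2·(-7) + (-2)·0; 2·(-3) + (-5)·(-7) + (-4)·0; (-2)·(-3) + (-4)·(-7) + 6·0) = (-5, 29, 34)
Ratio at component: 29 / -7 = -4.1429

-4.1429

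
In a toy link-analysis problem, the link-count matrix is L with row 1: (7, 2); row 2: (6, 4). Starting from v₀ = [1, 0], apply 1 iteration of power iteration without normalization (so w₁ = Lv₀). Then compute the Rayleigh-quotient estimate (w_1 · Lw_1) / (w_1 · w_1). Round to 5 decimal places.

w1 = Lv₀ = (7, 6)
Lw1 = (61, 66)
w1·Lw1 = 7·61 + 6·66 = 823; w1·w1 = 7·7 + 6·6 = 85
λ ≈ 823/85 = 9.68235

λ ≈ 9.68235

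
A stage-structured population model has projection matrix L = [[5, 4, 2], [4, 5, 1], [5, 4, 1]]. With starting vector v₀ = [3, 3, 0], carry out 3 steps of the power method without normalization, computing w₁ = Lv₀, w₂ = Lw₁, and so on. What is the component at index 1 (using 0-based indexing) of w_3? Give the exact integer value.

w1 = Lv₀ = (27, 27, 27)
w2 = Lw1 = (297, 270, 270)
w3 = Lw2 = (3105, 2808, 2835)
The requested component of w3 is 2808.

2808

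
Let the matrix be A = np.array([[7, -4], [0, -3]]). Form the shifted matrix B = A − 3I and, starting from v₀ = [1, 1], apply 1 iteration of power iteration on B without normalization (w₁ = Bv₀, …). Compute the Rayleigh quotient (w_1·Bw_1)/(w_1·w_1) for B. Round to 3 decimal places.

μ ≈ -6.000

B = A − 3I has rows (4, -4); (0, -6)
w1 = Bv₀ = (0, -6)
Bw1 = (24, 36)
w1·Bw1 = -216; w1·w1 = 36; μ ≈ -216/36 = -6.000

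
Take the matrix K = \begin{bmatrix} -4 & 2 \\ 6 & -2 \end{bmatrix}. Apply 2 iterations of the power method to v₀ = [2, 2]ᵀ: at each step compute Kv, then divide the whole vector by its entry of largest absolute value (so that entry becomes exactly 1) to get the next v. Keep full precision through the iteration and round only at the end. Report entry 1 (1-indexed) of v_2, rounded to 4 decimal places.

Kv0 = (-4.00000, 8.00000); divide by 8.00000 → v1 = (-0.50000, 1.00000)
Kv1 = (4.00000, -5.00000); divide by -5.00000 → v2 = (-0.80000, 1.00000)
Requested entry of v2: 32/-40 = -0.8000

-0.8000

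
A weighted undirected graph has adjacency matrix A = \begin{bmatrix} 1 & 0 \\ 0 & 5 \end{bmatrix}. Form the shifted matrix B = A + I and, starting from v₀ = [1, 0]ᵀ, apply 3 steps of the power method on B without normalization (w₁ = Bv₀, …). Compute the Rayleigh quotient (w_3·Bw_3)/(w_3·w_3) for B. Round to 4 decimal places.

2.0000

B = A + I has rows (2, 0); (0, 6)
w1 = Bv₀ = (2·1 + 0·0; 0·1 + 6·0) = (2, 0)
w2 = Bw1 = (2·2 + 0·0; 0·2 + 6·0) = (4, 0)
w3 = Bw2 = (8, 0)
Bw3 = (16, 0)
w3·Bw3 = 128; w3·w3 = 64; μ ≈ 128/64 = 2.0000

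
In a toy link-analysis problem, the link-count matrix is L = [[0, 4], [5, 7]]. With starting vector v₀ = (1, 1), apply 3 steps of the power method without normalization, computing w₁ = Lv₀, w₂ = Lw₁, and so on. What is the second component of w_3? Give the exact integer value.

968

w1 = Lv₀ = (0·1 + 4·1; 5·1 + 7·1) = (4, 12)
w2 = Lw1 = (0·4 + 4·12; 5·4 + 7·12) = (48, 104)
w3 = Lw2 = (416, 968)
The requested component of w3 is 968.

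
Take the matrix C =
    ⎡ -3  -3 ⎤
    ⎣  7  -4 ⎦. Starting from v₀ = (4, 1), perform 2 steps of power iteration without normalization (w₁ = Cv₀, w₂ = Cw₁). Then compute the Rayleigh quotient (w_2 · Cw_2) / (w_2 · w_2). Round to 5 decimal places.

-3.45449

w1 = Cv₀ = (-15, 24)
w2 = Cw1 = (-27, -201)
Cw2 = (684, 615)
w2·Cw2 = (-27)·684 + (-201)·615 = -142083; w2·w2 = (-27)·(-27) + (-201)·(-201) = 41130
λ ≈ -142083/41130 = -3.45449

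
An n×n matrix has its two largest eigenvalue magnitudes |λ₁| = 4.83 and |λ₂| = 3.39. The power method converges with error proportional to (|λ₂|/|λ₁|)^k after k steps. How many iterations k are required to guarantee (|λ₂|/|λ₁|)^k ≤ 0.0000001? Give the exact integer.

46

|λ₂/λ₁| = 3.39/4.83 = 0.70186
Need k ≥ ln(0.0000001) / ln(0.70186) = -16.1181 / -0.3540 ≈ 45.529
Smallest integer k satisfying the bound: 46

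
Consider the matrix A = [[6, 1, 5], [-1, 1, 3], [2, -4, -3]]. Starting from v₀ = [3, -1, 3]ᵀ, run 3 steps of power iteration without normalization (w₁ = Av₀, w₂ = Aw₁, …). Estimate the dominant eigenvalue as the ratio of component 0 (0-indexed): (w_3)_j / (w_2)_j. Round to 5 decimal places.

w1 = Av₀ = (6·3 + 1·(-1) + 5·3; (-1)·3 + 1·(-1) + 3·3; 2·3 + (-4)·(-1) + (-3)·3) = (32, 5, 1)
w2 = Aw1 = (6·32 + 1·5 + 5·1; (-1)·32 + 1·5 + 3·1; 2·32 + (-4)·5 + (-3)·1) = (202, -24, 41)
w3 = Aw2 = (1393, -103, 377)
Ratio at component: 1393 / 202 = 6.89604

λ ≈ 6.89604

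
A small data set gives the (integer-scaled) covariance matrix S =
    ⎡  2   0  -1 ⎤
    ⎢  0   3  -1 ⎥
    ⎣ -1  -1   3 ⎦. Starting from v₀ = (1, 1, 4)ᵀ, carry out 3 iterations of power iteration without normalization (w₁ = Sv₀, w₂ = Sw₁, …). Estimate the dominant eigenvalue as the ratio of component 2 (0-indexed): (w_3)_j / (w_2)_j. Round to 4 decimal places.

w1 = Sv₀ = (-2, -1, 10)
w2 = Sw1 = (-14, -13, 33)
w3 = Sw2 = (-61, -72, 126)
Ratio at component: 126 / 33 = 3.8182

λ ≈ 3.8182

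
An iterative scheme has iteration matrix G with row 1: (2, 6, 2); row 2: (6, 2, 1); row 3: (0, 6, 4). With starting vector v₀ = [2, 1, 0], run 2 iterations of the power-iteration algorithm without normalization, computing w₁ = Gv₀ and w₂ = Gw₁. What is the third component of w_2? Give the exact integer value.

108

w1 = Gv₀ = (2·2 + 6·1 + 2·0; 6·2 + 2·1 + 1·0; 0·2 + 6·1 + 4·0) = (10, 14, 6)
w2 = Gw1 = (2·10 + 6·14 + 2·6; 6·10 + 2·14 + 1·6; 0·10 + 6·14 + 4·6) = (116, 94, 108)
The requested component of w2 is 108.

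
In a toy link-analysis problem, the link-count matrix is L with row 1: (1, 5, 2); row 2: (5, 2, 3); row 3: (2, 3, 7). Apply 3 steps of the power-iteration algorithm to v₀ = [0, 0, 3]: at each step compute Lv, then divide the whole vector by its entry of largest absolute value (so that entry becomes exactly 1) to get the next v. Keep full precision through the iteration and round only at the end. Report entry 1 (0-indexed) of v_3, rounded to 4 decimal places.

Lv0 = (6.00000, 9.00000, 21.00000); divide by 21.00000 → v1 = (0.28571, 0.42857, 1.00000)
Lv1 = (4.42857, 5.28571, 8.85714); divide by 8.85714 → v2 = (0.50000, 0.59677, 1.00000)
Lv2 = (5.48387, 6.69355, 9.79032); divide by 9.79032 → v3 = (0.56013, 0.68369, 1.00000)
Requested entry of v3: 1245/1821 = 0.6837

0.6837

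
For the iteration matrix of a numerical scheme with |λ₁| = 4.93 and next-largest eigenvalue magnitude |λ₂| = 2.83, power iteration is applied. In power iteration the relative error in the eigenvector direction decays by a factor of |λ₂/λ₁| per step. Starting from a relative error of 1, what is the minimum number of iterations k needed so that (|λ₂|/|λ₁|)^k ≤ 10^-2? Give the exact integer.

9

|λ₂/λ₁| = 2.83/4.93 = 0.57404
Need k ≥ ln(10^-2) / ln(0.57404) = -4.6052 / -0.5551 ≈ 8.297
Smallest integer k satisfying the bound: 9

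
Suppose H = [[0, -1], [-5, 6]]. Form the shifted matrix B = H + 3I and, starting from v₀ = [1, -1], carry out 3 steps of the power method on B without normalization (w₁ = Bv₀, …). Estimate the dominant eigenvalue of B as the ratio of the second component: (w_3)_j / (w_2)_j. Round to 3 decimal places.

B = H + 3I has rows (3, -1); (-5, 9)
w1 = Bv₀ = (3·1 + (-1)·(-1); (-5)·1 + 9·(-1)) = (4, -14)
w2 = Bw1 = (3·4 + (-1)·(-14); (-5)·4 + 9·(-14)) = (26, -146)
w3 = Bw2 = (224, -1444)
Ratio: -1444/-146 = 9.890

μ ≈ 9.890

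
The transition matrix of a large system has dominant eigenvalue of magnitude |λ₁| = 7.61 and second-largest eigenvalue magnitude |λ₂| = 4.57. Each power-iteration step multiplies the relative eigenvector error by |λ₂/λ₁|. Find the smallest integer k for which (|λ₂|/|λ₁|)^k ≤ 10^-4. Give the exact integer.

19

|λ₂/λ₁| = 4.57/7.61 = 0.60053
Need k ≥ ln(10^-4) / ln(0.60053) = -9.2103 / -0.5099 ≈ 18.061
Smallest integer k satisfying the bound: 19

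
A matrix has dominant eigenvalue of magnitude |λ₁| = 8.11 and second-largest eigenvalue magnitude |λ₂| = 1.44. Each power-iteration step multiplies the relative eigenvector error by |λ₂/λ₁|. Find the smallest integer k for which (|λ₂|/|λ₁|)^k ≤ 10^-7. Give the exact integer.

10

|λ₂/λ₁| = 1.44/8.11 = 0.17756
Need k ≥ ln(10^-7) / ln(0.17756) = -16.1181 / -1.7285 ≈ 9.325
Smallest integer k satisfying the bound: 10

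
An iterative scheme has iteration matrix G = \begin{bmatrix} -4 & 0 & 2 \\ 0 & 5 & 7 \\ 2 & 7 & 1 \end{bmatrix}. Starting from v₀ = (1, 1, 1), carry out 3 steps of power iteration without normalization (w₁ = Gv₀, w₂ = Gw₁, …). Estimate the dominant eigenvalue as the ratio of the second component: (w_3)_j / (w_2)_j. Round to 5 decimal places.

w1 = Gv₀ = ((-4)·1 + 0·1 + 2·1; 0·1 + 5·1 + 7·1; 2·1 + 7·1 + 1·1) = (-2, 12, 10)
w2 = Gw1 = ((-4)·(-2) + 0·12 + 2·10; 0·(-2) + 5·12 + 7·10; 2·(-2) + 7·12 + 1·10) = (28, 130, 90)
w3 = Gw2 = (68, 1280, 1056)
Ratio at component: 1280 / 130 = 9.84615

λ ≈ 9.84615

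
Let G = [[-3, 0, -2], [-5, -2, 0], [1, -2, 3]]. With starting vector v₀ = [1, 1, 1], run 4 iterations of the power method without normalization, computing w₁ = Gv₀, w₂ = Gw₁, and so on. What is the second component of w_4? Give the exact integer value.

581

w1 = Gv₀ = ((-3)·1 + 0·1 + (-2)·1; (-5)·1 + (-2)·1 + 0·1; 1·1 + (-2)·1 + 3·1) = (-5, -7, 2)
w2 = Gw1 = ((-3)·(-5) + 0·(-7) + (-2)·2; (-5)·(-5) + (-2)·(-7) + 0·2; 1·(-5) + (-2)·(-7) + 3·2) = (11, 39, 15)
w3 = Gw2 = (-63, -133, -22)
w4 = Gw3 = (233, 581, 137)
The requested component of w4 is 581.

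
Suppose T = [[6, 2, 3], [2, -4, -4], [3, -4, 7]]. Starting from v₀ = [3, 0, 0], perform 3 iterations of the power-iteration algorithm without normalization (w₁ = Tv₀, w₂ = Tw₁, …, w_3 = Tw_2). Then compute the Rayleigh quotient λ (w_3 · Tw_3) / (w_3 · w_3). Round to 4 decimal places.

9.4902

w1 = Tv₀ = (6·3 + 2·0 + 3·0; 2·3 + (-4)·0 + (-4)·0; 3·3 + (-4)·0 + 7·0) = (18, 6, 9)
w2 = Tw1 = (6·18 + 2·6 + 3·9; 2·18 + (-4)·6 + (-4)·9; 3·18 + (-4)·6 + 7·9) = (147, -24, 93)
w3 = Tw2 = (1113, 18, 1188)
Tw3 = (10278, -2598, 11583)
w3·Tw3 = 1113·10278 + 18·(-2598) + 1188·11583 = 25153254; w3·w3 = 1113·1113 + 18·18 + 1188·1188 = 2650437
λ ≈ 25153254/2650437 = 9.4902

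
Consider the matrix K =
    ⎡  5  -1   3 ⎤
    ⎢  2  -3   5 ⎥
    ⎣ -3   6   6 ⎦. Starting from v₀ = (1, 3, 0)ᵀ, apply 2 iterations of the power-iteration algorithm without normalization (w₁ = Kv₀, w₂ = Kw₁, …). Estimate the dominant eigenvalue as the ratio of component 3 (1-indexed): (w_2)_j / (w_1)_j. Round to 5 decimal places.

w1 = Kv₀ = (5·1 + (-1)·3 + 3·0; 2·1 + (-3)·3 + 5·0; (-3)·1 + 6·3 + 6·0) = (2, -7, 15)
w2 = Kw1 = (5·2 + (-1)·(-7) + 3·15; 2·2 + (-3)·(-7) + 5·15; (-3)·2 + 6·(-7) + 6·15) = (62, 100, 42)
Ratio at component: 42 / 15 = 2.80000

λ ≈ 2.80000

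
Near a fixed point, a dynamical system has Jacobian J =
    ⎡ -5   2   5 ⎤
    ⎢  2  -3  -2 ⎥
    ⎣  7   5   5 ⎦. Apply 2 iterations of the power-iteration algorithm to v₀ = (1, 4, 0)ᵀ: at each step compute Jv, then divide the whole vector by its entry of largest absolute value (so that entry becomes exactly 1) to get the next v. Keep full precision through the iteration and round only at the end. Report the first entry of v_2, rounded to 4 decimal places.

0.9434

Jv0 = (3.00000, -10.00000, 27.00000); divide by 27.00000 → v1 = (0.11111, -0.37037, 1.00000)
Jv1 = (3.70370, -0.66667, 3.92593); divide by 3.92593 → v2 = (0.94340, -0.16981, 1.00000)
Requested entry of v2: 100/106 = 0.9434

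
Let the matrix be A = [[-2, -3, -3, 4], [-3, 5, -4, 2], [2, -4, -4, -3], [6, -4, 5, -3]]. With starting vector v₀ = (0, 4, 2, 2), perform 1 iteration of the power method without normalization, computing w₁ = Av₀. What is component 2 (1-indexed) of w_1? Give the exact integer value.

16

w1 = Av₀ = ((-2)·0 + (-3)·4 + (-3)·2 + 4·2; (-3)·0 + 5·4 + (-4)·2 + 2·2; 2·0 + (-4)·4 + (-4)·2 + (-3)·2; 6·0 + (-4)·4 + 5·2 + (-3)·2) = (-10, 16, -30, -12)
The requested component of w1 is 16.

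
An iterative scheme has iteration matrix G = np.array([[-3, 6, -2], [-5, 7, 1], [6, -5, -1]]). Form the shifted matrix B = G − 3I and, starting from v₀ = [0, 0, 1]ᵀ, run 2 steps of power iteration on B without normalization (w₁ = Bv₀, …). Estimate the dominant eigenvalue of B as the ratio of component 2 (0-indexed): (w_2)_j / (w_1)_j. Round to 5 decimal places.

B = G − 3I has rows (-6, 6, -2); (-5, 4, 1); (6, -5, -4)
w1 = Bv₀ = ((-6)·0 + 6·0 + (-2)·1; (-5)·0 + 4·0 + 1·1; 6·0 + (-5)·0 + (-4)·1) = (-2, 1, -4)
w2 = Bw1 = ((-6)·(-2) + 6·1 + (-2)·(-4); (-5)·(-2) + 4·1 + 1·(-4); 6·(-2) + (-5)·1 + (-4)·(-4)) = (26, 10, -1)
Ratio: -1/-4 = 0.25000

0.25000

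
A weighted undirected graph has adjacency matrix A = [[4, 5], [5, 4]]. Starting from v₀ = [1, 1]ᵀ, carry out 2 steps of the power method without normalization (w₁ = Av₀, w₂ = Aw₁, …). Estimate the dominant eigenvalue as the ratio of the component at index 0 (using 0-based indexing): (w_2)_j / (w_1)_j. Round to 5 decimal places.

9.00000

w1 = Av₀ = (4·1 + 5·1; 5·1 + 4·1) = (9, 9)
w2 = Aw1 = (4·9 + 5·9; 5·9 + 4·9) = (81, 81)
Ratio at component: 81 / 9 = 9.00000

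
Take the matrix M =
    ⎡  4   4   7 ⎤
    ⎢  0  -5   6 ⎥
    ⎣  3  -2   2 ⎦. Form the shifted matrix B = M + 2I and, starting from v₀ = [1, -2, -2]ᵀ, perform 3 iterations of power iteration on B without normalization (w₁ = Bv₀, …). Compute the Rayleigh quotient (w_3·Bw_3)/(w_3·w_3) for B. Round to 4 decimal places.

B = M + 2I has rows (6, 4, 7); (0, -3, 6); (3, -2, 4)
w1 = Bv₀ = (-16, -6, -1)
w2 = Bw1 = (-127, 12, -40)
w3 = Bw2 = (-994, -276, -565)
Bw3 = (-11023, -2562, -4690)
w3·Bw3 = 14313824; w3·w3 = 1383437; μ ≈ 14313824/1383437 = 10.3466

10.3466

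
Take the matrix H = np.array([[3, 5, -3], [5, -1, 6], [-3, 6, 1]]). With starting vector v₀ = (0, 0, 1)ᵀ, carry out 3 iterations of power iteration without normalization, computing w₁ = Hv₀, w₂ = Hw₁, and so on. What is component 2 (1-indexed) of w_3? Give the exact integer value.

381

w1 = Hv₀ = (-3, 6, 1)
w2 = Hw1 = (18, -15, 46)
w3 = Hw2 = (-159, 381, -98)
The requested component of w3 is 381.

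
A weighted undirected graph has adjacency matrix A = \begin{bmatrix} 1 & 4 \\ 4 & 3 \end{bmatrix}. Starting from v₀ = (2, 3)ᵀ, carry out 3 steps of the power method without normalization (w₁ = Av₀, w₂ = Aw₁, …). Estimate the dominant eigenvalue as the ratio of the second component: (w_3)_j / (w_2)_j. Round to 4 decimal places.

λ ≈ 6.0654

w1 = Av₀ = (1·2 + 4·3; 4·2 + 3·3) = (14, 17)
w2 = Aw1 = (1·14 + 4·17; 4·14 + 3·17) = (82, 107)
w3 = Aw2 = (510, 649)
Ratio at component: 649 / 107 = 6.0654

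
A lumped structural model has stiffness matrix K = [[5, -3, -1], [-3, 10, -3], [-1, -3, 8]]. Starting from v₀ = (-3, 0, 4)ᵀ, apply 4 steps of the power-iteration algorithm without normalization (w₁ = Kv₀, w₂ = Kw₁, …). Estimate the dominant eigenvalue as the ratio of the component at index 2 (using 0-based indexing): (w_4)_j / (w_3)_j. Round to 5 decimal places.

w1 = Kv₀ = (5·(-3) + (-3)·0 + (-1)·4; (-3)·(-3) + 10·0 + (-3)·4; (-1)·(-3) + (-3)·0 + 8·4) = (-19, -3, 35)
w2 = Kw1 = (5·(-19) + (-3)·(-3) + (-1)·35; (-3)·(-19) + 10·(-3) + (-3)·35; (-1)·(-19) + (-3)·(-3) + 8·35) = (-121, -78, 308)
w3 = Kw2 = (-679, -1341, 2819)
w4 = Kw3 = (-2191, -19830, 27254)
Ratio at component: 27254 / 2819 = 9.66797

9.66797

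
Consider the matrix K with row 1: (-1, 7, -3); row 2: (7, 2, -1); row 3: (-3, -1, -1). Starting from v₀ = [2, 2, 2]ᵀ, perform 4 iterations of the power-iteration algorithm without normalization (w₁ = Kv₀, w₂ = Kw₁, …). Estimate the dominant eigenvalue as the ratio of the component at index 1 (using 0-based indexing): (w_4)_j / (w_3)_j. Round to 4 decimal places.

λ ≈ 5.6154

w1 = Kv₀ = ((-1)·2 + 7·2 + (-3)·2; 7·2 + 2·2 + (-1)·2; (-3)·2 + (-1)·2 + (-1)·2) = (6, 16, -10)
w2 = Kw1 = ((-1)·6 + 7·16 + (-3)·(-10); 7·6 + 2·16 + (-1)·(-10); (-3)·6 + (-1)·16 + (-1)·(-10)) = (136, 84, -24)
w3 = Kw2 = (524, 1144, -468)
w4 = Kw3 = (8888, 6424, -2248)
Ratio at component: 6424 / 1144 = 5.6154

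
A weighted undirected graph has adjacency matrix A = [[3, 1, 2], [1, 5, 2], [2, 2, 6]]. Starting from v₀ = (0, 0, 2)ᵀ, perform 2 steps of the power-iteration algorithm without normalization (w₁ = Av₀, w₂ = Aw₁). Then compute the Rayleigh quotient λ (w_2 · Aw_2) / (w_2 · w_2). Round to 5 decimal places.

w1 = Av₀ = (3·0 + 1·0 + 2·2; 1·0 + 5·0 + 2·2; 2·0 + 2·0 + 6·2) = (4, 4, 12)
w2 = Aw1 = (3·4 + 1·4 + 2·12; 1·4 + 5·4 + 2·12; 2·4 + 2·4 + 6·12) = (40, 48, 88)
Aw2 = (344, 456, 704)
w2·Aw2 = 40·344 + 48·456 + 88·704 = 97600; w2·w2 = 40·40 + 48·48 + 88·88 = 11648
λ ≈ 97600/11648 = 8.37912

λ ≈ 8.37912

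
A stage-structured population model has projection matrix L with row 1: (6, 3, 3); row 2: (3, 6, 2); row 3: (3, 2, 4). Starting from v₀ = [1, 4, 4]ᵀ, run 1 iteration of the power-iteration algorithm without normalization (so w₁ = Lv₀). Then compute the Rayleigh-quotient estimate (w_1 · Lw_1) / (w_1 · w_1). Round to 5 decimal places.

w1 = Lv₀ = (6·1 + 3·4 + 3·4; 3·1 + 6·4 + 2·4; 3·1 + 2·4 + 4·4) = (30, 35, 27)
Lw1 = (366, 354, 268)
w1·Lw1 = 30·366 + 35·354 + 27·268 = 30606; w1·w1 = 30·30 + 35·35 + 27·27 = 2854
λ ≈ 30606/2854 = 10.72390

λ ≈ 10.72390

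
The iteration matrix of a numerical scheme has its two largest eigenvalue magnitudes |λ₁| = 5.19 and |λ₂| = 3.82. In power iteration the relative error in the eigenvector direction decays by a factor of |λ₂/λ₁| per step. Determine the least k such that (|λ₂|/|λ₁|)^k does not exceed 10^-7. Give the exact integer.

|λ₂/λ₁| = 3.82/5.19 = 0.73603
Need k ≥ ln(10^-7) / ln(0.73603) = -16.1181 / -0.3065 ≈ 52.590
Smallest integer k satisfying the bound: 53

53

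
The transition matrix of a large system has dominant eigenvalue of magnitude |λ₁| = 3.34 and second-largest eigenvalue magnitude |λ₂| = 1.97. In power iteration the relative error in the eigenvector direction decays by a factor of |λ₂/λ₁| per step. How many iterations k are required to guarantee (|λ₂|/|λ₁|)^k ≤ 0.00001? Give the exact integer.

|λ₂/λ₁| = 1.97/3.34 = 0.58982
Need k ≥ ln(0.00001) / ln(0.58982) = -11.5129 / -0.5279 ≈ 21.807
Smallest integer k satisfying the bound: 22

22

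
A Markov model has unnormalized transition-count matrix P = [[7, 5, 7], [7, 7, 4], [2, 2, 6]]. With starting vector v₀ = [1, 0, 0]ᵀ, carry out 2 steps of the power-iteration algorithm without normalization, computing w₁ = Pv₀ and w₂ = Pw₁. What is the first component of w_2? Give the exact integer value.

w1 = Pv₀ = (7·1 + 5·0 + 7·0; 7·1 + 7·0 + 4·0; 2·1 + 2·0 + 6·0) = (7, 7, 2)
w2 = Pw1 = (7·7 + 5·7 + 7·2; 7·7 + 7·7 + 4·2; 2·7 + 2·7 + 6·2) = (98, 106, 40)
The requested component of w2 is 98.

98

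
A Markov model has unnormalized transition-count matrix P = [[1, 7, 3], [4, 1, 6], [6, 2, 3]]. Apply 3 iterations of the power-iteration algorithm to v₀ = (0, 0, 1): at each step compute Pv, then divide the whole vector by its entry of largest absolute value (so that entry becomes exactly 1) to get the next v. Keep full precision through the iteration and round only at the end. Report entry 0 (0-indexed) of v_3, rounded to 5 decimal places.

0.82456

Pv0 = (3.000000, 6.000000, 3.000000); divide by 6.000000 → v1 = (0.500000, 1.000000, 0.500000)
Pv1 = (9.000000, 6.000000, 6.500000); divide by 9.000000 → v2 = (1.000000, 0.666667, 0.722222)
Pv2 = (7.833333, 9.000000, 9.500000); divide by 9.500000 → v3 = (0.824561, 0.947368, 1.000000)
Requested entry of v3: 423/513 = 0.82456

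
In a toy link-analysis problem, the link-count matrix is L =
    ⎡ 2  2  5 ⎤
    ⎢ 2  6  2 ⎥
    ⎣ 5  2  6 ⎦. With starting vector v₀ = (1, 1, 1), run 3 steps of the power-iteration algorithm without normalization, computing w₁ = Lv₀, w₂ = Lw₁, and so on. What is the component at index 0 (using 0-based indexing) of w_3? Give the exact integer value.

w1 = Lv₀ = (9, 10, 13)
w2 = Lw1 = (103, 104, 143)
w3 = Lw2 = (1129, 1116, 1581)
The requested component of w3 is 1129.

1129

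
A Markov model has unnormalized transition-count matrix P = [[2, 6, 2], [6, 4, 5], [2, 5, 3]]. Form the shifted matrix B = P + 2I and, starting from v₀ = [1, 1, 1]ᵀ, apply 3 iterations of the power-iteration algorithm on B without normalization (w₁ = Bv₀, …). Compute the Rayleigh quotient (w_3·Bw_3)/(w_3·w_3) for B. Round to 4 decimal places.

B = P + 2I has rows (4, 6, 2); (6, 6, 5); (2, 5, 5)
w1 = Bv₀ = (4·1 + 6·1 + 2·1; 6·1 + 6·1 + 5·1; 2·1 + 5·1 + 5·1) = (12, 17, 12)
w2 = Bw1 = (4·12 + 6·17 + 2·12; 6·12 + 6·17 + 5·12; 2·12 + 5·17 + 5·12) = (174, 234, 169)
w3 = Bw2 = (2438, 3293, 2363)
Bw3 = (34236, 46201, 33156)
w3·Bw3 = 313954889; w3·w3 = 22371462; μ ≈ 313954889/22371462 = 14.0337

14.0337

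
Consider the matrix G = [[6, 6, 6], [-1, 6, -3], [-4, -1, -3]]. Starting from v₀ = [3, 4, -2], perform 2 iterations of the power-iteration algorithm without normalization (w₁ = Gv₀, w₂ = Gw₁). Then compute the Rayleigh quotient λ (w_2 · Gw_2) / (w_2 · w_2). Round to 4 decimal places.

λ ≈ 6.9631

w1 = Gv₀ = (6·3 + 6·4 + 6·(-2); (-1)·3 + 6·4 + (-3)·(-2); (-4)·3 + (-1)·4 + (-3)·(-2)) = (30, 27, -10)
w2 = Gw1 = (6·30 + 6·27 + 6·(-10); (-1)·30 + 6·27 + (-3)·(-10); (-4)·30 + (-1)·27 + (-3)·(-10)) = (282, 162, -117)
Gw2 = (1962, 1041, -939)
w2·Gw2 = 282·1962 + 162·1041 + (-117)·(-939) = 831789; w2·w2 = 282·282 + 162·162 + (-117)·(-117) = 119457
λ ≈ 831789/119457 = 6.9631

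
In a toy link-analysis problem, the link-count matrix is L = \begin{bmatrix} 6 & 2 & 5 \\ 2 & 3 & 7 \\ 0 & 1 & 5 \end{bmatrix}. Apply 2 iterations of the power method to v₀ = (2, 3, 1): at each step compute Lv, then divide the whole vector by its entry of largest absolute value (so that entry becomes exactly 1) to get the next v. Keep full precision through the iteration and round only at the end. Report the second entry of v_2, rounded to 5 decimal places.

Lv0 = (23.000000, 20.000000, 8.000000); divide by 23.000000 → v1 = (1.000000, 0.869565, 0.347826)
Lv1 = (9.478261, 7.043478, 2.608696); divide by 9.478261 → v2 = (1.000000, 0.743119, 0.275229)
Requested entry of v2: 162/218 = 0.74312

0.74312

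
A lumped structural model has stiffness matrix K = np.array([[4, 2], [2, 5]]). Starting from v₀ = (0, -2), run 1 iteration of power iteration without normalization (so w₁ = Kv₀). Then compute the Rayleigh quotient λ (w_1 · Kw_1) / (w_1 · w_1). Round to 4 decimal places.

w1 = Kv₀ = (4·0 + 2·(-2); 2·0 + 5·(-2)) = (-4, -10)
Kw1 = (-36, -58)
w1·Kw1 = (-4)·(-36) + (-10)·(-58) = 724; w1·w1 = (-4)·(-4) + (-10)·(-10) = 116
λ ≈ 724/116 = 6.2414

6.2414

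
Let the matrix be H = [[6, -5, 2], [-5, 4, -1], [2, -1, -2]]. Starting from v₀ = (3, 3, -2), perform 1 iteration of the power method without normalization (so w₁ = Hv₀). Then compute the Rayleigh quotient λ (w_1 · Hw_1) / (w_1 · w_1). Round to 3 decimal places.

w1 = Hv₀ = (-1, -1, 7)
Hw1 = (13, -6, -15)
w1·Hw1 = (-1)·13 + (-1)·(-6) + 7·(-15) = -112; w1·w1 = (-1)·(-1) + (-1)·(-1) + 7·7 = 51
λ ≈ -112/51 = -2.196

-2.196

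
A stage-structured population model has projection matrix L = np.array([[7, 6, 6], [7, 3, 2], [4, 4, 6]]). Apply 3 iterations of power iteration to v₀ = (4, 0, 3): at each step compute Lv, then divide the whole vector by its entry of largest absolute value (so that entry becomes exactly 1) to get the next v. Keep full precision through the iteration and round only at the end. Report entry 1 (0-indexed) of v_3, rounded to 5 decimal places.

Lv0 = (46.000000, 34.000000, 34.000000); divide by 46.000000 → v1 = (1.000000, 0.739130, 0.739130)
Lv1 = (15.869565, 10.695652, 11.391304); divide by 15.869565 → v2 = (1.000000, 0.673973, 0.717808)
Lv2 = (15.350685, 10.457534, 11.002740); divide by 15.350685 → v3 = (1.000000, 0.681242, 0.716759)
Requested entry of v3: 7634/11206 = 0.68124

0.68124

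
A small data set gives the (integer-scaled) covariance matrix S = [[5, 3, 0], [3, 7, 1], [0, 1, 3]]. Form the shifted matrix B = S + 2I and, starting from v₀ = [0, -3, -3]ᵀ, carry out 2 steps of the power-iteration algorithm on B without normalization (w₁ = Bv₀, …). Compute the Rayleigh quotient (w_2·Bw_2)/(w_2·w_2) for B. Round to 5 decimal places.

B = S + 2I has rows (7, 3, 0); (3, 9, 1); (0, 1, 5)
w1 = Bv₀ = (7·0 + 3·(-3) + 0·(-3); 3·0 + 9·(-3) + 1·(-3); 0·0 + 1·(-3) + 5·(-3)) = (-9, -30, -18)
w2 = Bw1 = (7·(-9) + 3·(-30) + 0·(-18); 3·(-9) + 9·(-30) + 1·(-18); 0·(-9) + 1·(-30) + 5·(-18)) = (-153, -315, -120)
Bw2 = (-2016, -3414, -915)
w2·Bw2 = 1493658; w2·w2 = 137034; μ ≈ 1493658/137034 = 10.89991

μ ≈ 10.89991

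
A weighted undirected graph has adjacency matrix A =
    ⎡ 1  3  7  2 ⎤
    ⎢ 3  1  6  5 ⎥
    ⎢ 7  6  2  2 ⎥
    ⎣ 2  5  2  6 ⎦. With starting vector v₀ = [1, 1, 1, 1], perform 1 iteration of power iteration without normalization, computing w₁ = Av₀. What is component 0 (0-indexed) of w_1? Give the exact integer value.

w1 = Av₀ = (13, 15, 17, 15)
The requested component of w1 is 13.

13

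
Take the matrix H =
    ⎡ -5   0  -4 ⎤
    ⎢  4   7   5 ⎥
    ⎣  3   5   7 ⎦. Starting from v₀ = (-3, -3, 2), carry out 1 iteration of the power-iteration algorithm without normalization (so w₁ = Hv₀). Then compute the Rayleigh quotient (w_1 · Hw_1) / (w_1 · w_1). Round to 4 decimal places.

w1 = Hv₀ = ((-5)·(-3) + 0·(-3) + (-4)·2; 4·(-3) + 7·(-3) + 5·2; 3·(-3) + 5·(-3) + 7·2) = (7, -23, -10)
Hw1 = (5, -183, -164)
w1·Hw1 = 7·5 + (-23)·(-183) + (-10)·(-164) = 5884; w1·w1 = 7·7 + (-23)·(-23) + (-10)·(-10) = 678
λ ≈ 5884/678 = 8.6785

8.6785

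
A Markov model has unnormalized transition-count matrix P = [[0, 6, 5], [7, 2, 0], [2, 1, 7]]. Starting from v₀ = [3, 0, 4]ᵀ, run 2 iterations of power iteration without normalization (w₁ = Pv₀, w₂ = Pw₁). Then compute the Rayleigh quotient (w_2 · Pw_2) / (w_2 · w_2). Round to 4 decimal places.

w1 = Pv₀ = (0·3 + 6·0 + 5·4; 7·3 + 2·0 + 0·4; 2·3 + 1·0 + 7·4) = (20, 21, 34)
w2 = Pw1 = (0·20 + 6·21 + 5·34; 7·20 + 2·21 + 0·34; 2·20 + 1·21 + 7·34) = (296, 182, 299)
Pw2 = (2587, 2436, 2867)
w2·Pw2 = 296·2587 + 182·2436 + 299·2867 = 2066337; w2·w2 = 296·296 + 182·182 + 299·299 = 210141
λ ≈ 2066337/210141 = 9.8331

λ ≈ 9.8331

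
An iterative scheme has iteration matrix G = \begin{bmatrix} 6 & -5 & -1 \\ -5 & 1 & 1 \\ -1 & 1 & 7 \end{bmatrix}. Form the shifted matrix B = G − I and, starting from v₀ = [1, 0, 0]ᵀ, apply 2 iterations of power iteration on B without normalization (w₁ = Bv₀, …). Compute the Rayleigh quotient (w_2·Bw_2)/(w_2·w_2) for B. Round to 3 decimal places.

8.566

B = G − I has rows (5, -5, -1); (-5, 0, 1); (-1, 1, 6)
w1 = Bv₀ = (5·1 + (-5)·0 + (-1)·0; (-5)·1 + 0·0 + 1·0; (-1)·1 + 1·0 + 6·0) = (5, -5, -1)
w2 = Bw1 = (5·5 + (-5)·(-5) + (-1)·(-1); (-5)·5 + 0·(-5) + 1·(-1); (-1)·5 + 1·(-5) + 6·(-1)) = (51, -26, -16)
Bw2 = (401, -271, -173)
w2·Bw2 = 30265; w2·w2 = 3533; μ ≈ 30265/3533 = 8.566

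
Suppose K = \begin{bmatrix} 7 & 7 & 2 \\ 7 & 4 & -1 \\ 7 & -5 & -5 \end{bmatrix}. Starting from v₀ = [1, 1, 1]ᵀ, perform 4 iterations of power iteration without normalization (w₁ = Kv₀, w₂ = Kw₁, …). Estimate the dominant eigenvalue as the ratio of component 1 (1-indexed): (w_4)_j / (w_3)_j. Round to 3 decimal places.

12.087

w1 = Kv₀ = (7·1 + 7·1 + 2·1; 7·1 + 4·1 + (-1)·1; 7·1 + (-5)·1 + (-5)·1) = (16, 10, -3)
w2 = Kw1 = (7·16 + 7·10 + 2·(-3); 7·16 + 4·10 + (-1)·(-3); 7·16 + (-5)·10 + (-5)·(-3)) = (176, 155, 77)
w3 = Kw2 = (2471, 1775, 72)
w4 = Kw3 = (29866, 24325, 8062)
Ratio at component: 29866 / 2471 = 12.087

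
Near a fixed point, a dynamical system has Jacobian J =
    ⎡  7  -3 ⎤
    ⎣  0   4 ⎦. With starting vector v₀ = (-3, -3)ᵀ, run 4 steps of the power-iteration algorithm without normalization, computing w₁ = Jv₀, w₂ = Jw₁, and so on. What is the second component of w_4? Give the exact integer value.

-768

w1 = Jv₀ = (7·(-3) + (-3)·(-3); 0·(-3) + 4·(-3)) = (-12, -12)
w2 = Jw1 = (7·(-12) + (-3)·(-12); 0·(-12) + 4·(-12)) = (-48, -48)
w3 = Jw2 = (-192, -192)
w4 = Jw3 = (-768, -768)
The requested component of w4 is -768.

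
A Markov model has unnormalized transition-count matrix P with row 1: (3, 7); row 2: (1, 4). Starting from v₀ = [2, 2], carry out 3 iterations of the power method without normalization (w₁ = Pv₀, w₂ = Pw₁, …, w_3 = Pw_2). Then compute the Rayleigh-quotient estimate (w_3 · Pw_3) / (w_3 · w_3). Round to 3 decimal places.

λ ≈ 6.196

w1 = Pv₀ = (3·2 + 7·2; 1·2 + 4·2) = (20, 10)
w2 = Pw1 = (3·20 + 7·10; 1·20 + 4·10) = (130, 60)
w3 = Pw2 = (810, 370)
Pw3 = (5020, 2290)
w3·Pw3 = 810·5020 + 370·2290 = 4913500; w3·w3 = 810·810 + 370·370 = 793000
λ ≈ 4913500/793000 = 6.196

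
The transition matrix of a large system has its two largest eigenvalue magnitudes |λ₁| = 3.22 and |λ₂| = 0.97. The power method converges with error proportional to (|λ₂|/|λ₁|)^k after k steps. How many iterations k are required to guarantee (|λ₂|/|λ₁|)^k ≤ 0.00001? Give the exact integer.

10

|λ₂/λ₁| = 0.97/3.22 = 0.30124
Need k ≥ ln(0.00001) / ln(0.30124) = -11.5129 / -1.1998 ≈ 9.595
Smallest integer k satisfying the bound: 10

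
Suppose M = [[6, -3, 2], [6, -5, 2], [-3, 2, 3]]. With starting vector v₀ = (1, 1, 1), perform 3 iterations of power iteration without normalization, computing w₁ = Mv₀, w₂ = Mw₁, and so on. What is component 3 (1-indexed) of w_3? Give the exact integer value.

w1 = Mv₀ = (5, 3, 2)
w2 = Mw1 = (25, 19, -3)
w3 = Mw2 = (87, 49, -46)
The requested component of w3 is -46.

-46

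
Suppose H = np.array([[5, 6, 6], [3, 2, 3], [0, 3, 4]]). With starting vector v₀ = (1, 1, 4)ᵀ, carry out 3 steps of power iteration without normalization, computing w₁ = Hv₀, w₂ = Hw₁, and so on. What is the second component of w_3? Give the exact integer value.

w1 = Hv₀ = (5·1 + 6·1 + 6·4; 3·1 + 2·1 + 3·4; 0·1 + 3·1 + 4·4) = (35, 17, 19)
w2 = Hw1 = (5·35 + 6·17 + 6·19; 3·35 + 2·17 + 3·19; 0·35 + 3·17 + 4·19) = (391, 196, 127)
w3 = Hw2 = (3893, 1946, 1096)
The requested component of w3 is 1946.

1946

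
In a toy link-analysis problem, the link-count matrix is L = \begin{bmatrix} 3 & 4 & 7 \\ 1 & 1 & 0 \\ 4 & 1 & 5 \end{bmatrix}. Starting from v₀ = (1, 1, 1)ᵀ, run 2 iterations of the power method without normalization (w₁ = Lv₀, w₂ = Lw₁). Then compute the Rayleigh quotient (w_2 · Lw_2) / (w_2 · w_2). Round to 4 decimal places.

9.7137

w1 = Lv₀ = (3·1 + 4·1 + 7·1; 1·1 + 1·1 + 0·1; 4·1 + 1·1 + 5·1) = (14, 2, 10)
w2 = Lw1 = (3·14 + 4·2 + 7·10; 1·14 + 1·2 + 0·10; 4·14 + 1·2 + 5·10) = (120, 16, 108)
Lw2 = (1180, 136, 1036)
w2·Lw2 = 120·1180 + 16·136 + 108·1036 = 255664; w2·w2 = 120·120 + 16·16 + 108·108 = 26320
λ ≈ 255664/26320 = 9.7137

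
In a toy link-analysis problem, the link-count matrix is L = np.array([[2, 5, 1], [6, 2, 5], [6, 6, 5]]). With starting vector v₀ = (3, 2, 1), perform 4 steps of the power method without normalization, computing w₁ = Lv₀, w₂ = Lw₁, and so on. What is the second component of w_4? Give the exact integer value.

w1 = Lv₀ = (2·3 + 5·2 + 1·1; 6·3 + 2·2 + 5·1; 6·3 + 6·2 + 5·1) = (17, 27, 35)
w2 = Lw1 = (2·17 + 5·27 + 1·35; 6·17 + 2·27 + 5·35; 6·17 + 6·27 + 5·35) = (204, 331, 439)
w3 = Lw2 = (2502, 4081, 5405)
w4 = Lw3 = (30814, 50199, 66523)
The requested component of w4 is 50199.

50199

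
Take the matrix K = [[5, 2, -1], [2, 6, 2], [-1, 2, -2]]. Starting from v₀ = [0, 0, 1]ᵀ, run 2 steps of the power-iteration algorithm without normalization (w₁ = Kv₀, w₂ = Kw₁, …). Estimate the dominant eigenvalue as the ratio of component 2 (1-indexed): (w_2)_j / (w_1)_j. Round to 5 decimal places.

3.00000

w1 = Kv₀ = (5·0 + 2·0 + (-1)·1; 2·0 + 6·0 + 2·1; (-1)·0 + 2·0 + (-2)·1) = (-1, 2, -2)
w2 = Kw1 = (5·(-1) + 2·2 + (-1)·(-2); 2·(-1) + 6·2 + 2·(-2); (-1)·(-1) + 2·2 + (-2)·(-2)) = (1, 6, 9)
Ratio at component: 6 / 2 = 3.00000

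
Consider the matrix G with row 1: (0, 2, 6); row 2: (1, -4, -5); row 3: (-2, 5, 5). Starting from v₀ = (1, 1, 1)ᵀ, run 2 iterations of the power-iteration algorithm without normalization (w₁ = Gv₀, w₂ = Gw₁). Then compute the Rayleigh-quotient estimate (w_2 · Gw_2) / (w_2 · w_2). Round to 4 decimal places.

w1 = Gv₀ = (0·1 + 2·1 + 6·1; 1·1 + (-4)·1 + (-5)·1; (-2)·1 + 5·1 + 5·1) = (8, -8, 8)
w2 = Gw1 = (0·8 + 2·(-8) + 6·8; 1·8 + (-4)·(-8) + (-5)·8; (-2)·8 + 5·(-8) + 5·8) = (32, 0, -16)
Gw2 = (-96, 112, -144)
w2·Gw2 = 32·(-96) + 0·112 + (-16)·(-144) = -768; w2·w2 = 32·32 + 0·0 + (-16)·(-16) = 1280
λ ≈ -768/1280 = -0.6000

-0.6000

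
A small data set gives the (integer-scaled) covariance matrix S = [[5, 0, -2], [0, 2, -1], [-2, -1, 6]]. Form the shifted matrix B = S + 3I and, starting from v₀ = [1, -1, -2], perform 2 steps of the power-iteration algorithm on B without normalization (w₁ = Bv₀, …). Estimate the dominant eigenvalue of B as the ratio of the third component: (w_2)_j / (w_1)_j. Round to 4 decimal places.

10.1053

B = S + 3I has rows (8, 0, -2); (0, 5, -1); (-2, -1, 9)
w1 = Bv₀ = (8·1 + 0·(-1) + (-2)·(-2); 0·1 + 5·(-1) + (-1)·(-2); (-2)·1 + (-1)·(-1) + 9·(-2)) = (12, -3, -19)
w2 = Bw1 = (8·12 + 0·(-3) + (-2)·(-19); 0·12 + 5·(-3) + (-1)·(-19); (-2)·12 + (-1)·(-3) + 9·(-19)) = (134, 4, -192)
Ratio: -192/-19 = 10.1053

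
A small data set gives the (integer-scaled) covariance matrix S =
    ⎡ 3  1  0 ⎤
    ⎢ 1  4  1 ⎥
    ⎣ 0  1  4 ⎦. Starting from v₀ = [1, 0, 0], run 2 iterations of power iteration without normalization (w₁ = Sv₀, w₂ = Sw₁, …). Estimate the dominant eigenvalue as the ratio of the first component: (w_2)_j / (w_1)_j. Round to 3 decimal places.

λ ≈ 3.333

w1 = Sv₀ = (3, 1, 0)
w2 = Sw1 = (10, 7, 1)
Ratio at component: 10 / 3 = 3.333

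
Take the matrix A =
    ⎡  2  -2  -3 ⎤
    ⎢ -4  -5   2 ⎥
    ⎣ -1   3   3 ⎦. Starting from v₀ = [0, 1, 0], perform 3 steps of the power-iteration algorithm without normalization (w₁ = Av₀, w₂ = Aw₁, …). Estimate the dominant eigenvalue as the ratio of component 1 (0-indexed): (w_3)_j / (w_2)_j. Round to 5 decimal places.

λ ≈ -4.89744

w1 = Av₀ = (-2, -5, 3)
w2 = Aw1 = (-3, 39, -4)
w3 = Aw2 = (-72, -191, 108)
Ratio at component: -191 / 39 = -4.89744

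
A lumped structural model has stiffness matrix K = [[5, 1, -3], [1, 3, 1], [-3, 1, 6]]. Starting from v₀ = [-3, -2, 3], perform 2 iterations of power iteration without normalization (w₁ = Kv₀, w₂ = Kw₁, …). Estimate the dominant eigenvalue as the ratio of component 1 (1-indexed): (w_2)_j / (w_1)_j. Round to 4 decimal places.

8.1154

w1 = Kv₀ = (5·(-3) + 1·(-2) + (-3)·3; 1·(-3) + 3·(-2) + 1·3; (-3)·(-3) + 1·(-2) + 6·3) = (-26, -6, 25)
w2 = Kw1 = (5·(-26) + 1·(-6) + (-3)·25; 1·(-26) + 3·(-6) + 1·25; (-3)·(-26) + 1·(-6) + 6·25) = (-211, -19, 222)
Ratio at component: -211 / -26 = 8.1154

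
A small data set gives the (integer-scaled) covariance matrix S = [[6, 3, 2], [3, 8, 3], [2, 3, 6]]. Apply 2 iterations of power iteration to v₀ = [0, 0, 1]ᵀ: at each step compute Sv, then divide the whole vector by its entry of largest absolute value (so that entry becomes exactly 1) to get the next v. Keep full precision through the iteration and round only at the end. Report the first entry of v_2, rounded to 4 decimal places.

Sv0 = (2.00000, 3.00000, 6.00000); divide by 6.00000 → v1 = (0.33333, 0.50000, 1.00000)
Sv1 = (5.50000, 8.00000, 8.16667); divide by 8.16667 → v2 = (0.67347, 0.97959, 1.00000)
Requested entry of v2: 33/49 = 0.6735

0.6735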